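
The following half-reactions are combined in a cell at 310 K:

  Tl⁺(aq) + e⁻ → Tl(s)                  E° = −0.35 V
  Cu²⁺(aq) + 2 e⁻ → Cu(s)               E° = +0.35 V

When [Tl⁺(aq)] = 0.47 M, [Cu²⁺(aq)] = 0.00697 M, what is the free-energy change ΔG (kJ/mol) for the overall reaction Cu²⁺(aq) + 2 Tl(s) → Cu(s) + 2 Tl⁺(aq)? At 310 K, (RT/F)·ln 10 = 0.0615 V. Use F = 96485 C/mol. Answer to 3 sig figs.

The standard cell potential is +0.35 − (−0.35) = +0.70 V, with n = 2 electrons in the balanced equation.
Here Q = [Tl⁺(aq)]^2 / [Cu²⁺(aq)] = 31.7 (log Q = 1.501), giving E = +0.70 − (0.0615/2)·(1.501) = +0.6538 V.
Finally ΔG = −nFE = −(2)(96485 C/mol)(+0.6538 V) = −126 kJ/mol.

−126 kJ/mol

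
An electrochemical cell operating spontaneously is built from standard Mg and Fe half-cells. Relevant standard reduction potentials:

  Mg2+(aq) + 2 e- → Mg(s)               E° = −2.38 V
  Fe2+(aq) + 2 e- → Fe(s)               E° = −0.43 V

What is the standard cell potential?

+1.95 V

Of the two couples in this cell, the one with the more positive reduction potential is reduced at the cathode: here that is Fe²⁺/Fe (−0.43 V); Mg²⁺/Mg (−2.38 V) is the anode.
E°cell = E°(cathode) − E°(anode) = −0.43 − (−2.38) = +1.95 V.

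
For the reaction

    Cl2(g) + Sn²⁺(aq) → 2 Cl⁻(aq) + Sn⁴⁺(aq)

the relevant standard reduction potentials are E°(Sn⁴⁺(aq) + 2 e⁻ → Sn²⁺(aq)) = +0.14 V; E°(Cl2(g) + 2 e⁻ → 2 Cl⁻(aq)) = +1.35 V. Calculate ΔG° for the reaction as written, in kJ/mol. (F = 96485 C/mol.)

In the reaction as written Cl2(g) is reduced, so the Cl₂/Cl⁻ couple is the cathode and Sn⁴⁺/Sn²⁺ is the anode.
E°cell = +1.35 − (+0.14) = +1.21 V; balancing electrons gives n = 2.
ΔG° = −nFE°cell = −(2)(96485)(+1.21) J/mol = −233 kJ/mol.

−233 kJ/mol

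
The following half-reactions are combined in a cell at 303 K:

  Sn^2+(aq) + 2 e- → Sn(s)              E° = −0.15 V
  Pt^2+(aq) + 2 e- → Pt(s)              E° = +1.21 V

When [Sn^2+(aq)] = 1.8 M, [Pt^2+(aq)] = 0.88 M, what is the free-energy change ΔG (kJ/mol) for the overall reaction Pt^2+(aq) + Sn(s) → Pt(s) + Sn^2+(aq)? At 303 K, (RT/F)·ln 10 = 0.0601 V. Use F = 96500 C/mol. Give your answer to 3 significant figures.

−261 kJ/mol

The standard cell potential is +1.21 − (−0.15) = +1.36 V, with n = 2 electrons in the balanced equation.
Q = [Sn^2+(aq)] / [Pt^2+(aq)] = 2.05, so log Q = 0.311 and E = +1.36 − (0.0601/2)(0.311) = +1.3507 V.
ΔG = −nFE = −(2)(96500)(+1.3507) J/mol = −261 kJ/mol.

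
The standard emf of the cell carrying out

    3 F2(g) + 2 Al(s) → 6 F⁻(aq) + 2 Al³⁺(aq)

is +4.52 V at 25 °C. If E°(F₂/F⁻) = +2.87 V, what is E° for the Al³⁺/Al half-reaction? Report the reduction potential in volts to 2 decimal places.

−1.65 V

In the reaction as written the F₂/F⁻ couple is reduced (cathode) and Al³⁺/Al is oxidized (anode), so E°cell = E°(F₂/F⁻) − E°(Al³⁺/Al).
E°(Al³⁺/Al) = E°(cathode) − E°cell = +2.87 − (+4.52) = −1.65 V.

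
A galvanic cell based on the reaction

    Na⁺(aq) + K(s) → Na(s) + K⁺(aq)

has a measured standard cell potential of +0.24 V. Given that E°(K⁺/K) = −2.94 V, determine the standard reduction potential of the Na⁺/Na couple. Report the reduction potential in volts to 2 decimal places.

In the reaction as written the Na⁺/Na couple is reduced (cathode) and K⁺/K is oxidized (anode), so E°cell = E°(Na⁺/Na) − E°(K⁺/K).
E°(Na⁺/Na) = E°cell + E°(anode) = +0.24 + (−2.94) = −2.70 V.

−2.70 V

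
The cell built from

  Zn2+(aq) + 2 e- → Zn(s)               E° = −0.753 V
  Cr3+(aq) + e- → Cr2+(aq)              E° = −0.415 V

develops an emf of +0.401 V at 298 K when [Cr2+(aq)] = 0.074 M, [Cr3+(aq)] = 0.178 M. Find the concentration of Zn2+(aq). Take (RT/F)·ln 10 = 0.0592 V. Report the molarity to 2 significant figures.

0.043 M

The Cr³⁺/Cr²⁺ couple has the larger reduction potential, so it is the cathode: E°cell = −0.415 − (−0.753) = +0.338 V and n = 2.
Rearranging E = E° − (0.0592/n)·log Q gives log Q = 2(+0.338 − (+0.401))/0.0592 = −2.128.
For 2 Cr3+(aq) + Zn(s) → 2 Cr2+(aq) + Zn2+(aq), the reaction quotient is Q = ([Cr2+(aq)]^2·[Zn2+(aq)]) / [Cr3+(aq)]^2.
Substituting the known concentrations and solving, log [Zn2+(aq)] = −1.366 and [Zn2+(aq)] = 0.043 M.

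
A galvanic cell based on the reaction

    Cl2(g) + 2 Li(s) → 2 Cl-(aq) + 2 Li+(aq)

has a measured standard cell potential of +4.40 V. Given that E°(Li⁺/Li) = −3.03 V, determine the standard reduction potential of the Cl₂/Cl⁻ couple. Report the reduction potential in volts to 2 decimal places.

In the reaction as written the Cl₂/Cl⁻ couple is reduced (cathode) and Li⁺/Li is oxidized (anode), so E°cell = E°(Cl₂/Cl⁻) − E°(Li⁺/Li).
E°(Cl₂/Cl⁻) = E°cell + E°(anode) = +4.40 + (−3.03) = +1.37 V.

+1.37 V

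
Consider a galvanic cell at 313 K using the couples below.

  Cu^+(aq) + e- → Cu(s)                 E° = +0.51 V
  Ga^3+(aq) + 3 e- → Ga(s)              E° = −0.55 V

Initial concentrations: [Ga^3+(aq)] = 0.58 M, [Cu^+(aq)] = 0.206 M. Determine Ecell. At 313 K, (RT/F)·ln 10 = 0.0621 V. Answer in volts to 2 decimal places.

Cu⁺/Cu is reduced (cathode, E° = +0.51 V) and Ga³⁺/Ga is oxidized (anode).
E°cell = +0.51 − (−0.55) = +1.06 V, with n = 3 electrons transferred.
Balancing gives 3 Cu^+(aq) + Ga(s) → 3 Cu(s) + Ga^3+(aq); hence Q = [Ga^3+(aq)] / [Cu^+(aq)]^3 = 66.3 (log Q = 1.822).
Applying E = E° − (RT ln10/nF)·log Q gives +1.06 − (0.0621/3)(1.822) = +1.02 V.

+1.02 V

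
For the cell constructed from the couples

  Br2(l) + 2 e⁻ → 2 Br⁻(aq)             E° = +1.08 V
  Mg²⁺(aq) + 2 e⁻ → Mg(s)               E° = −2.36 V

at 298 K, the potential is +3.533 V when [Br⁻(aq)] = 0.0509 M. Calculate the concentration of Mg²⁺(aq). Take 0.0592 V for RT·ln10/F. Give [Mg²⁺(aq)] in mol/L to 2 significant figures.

With Br₂/Br⁻ at the cathode and Mg²⁺/Mg at the anode, E°cell = +1.08 − (−2.36) = +3.44 V (n = 2).
Rearranging E = E° − (0.0592/n)·log Q gives log Q = 2(+3.44 − (+3.533))/0.0592 = −3.142.
Balancing electrons gives Br2(l) + Mg(s) → 2 Br⁻(aq) + Mg²⁺(aq); thus Q = [Br⁻(aq)]^2·[Mg²⁺(aq)].
Substituting the known concentrations and solving, log [Mg²⁺(aq)] = −0.555 and [Mg²⁺(aq)] = 0.28 M.

0.28 M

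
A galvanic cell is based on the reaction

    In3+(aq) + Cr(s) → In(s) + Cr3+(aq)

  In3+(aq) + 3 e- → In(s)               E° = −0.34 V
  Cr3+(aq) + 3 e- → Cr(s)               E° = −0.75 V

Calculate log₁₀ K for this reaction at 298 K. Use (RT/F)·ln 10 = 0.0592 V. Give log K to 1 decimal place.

log K = 20.8

The In³⁺/In couple is reduced (cathode); E°cell = −0.34 − (−0.75) = +0.41 V with n = 3.
At equilibrium E = 0, so log K = nE°cell / 0.0592 = (3)(+0.41) / 0.0592 = 20.8.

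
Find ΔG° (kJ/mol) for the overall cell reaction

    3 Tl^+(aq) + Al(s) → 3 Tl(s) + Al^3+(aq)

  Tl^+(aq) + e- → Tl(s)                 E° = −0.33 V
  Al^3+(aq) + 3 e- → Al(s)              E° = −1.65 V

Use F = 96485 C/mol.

−382 kJ/mol

In the reaction as written Tl^+(aq) is reduced, so the Tl⁺/Tl couple is the cathode and Al³⁺/Al is the anode.
E°cell = −0.33 − (−1.65) = +1.32 V; balancing electrons gives n = 3.
ΔG° = −nFE°cell = −(3)(96485)(+1.32) J/mol = −382 kJ/mol.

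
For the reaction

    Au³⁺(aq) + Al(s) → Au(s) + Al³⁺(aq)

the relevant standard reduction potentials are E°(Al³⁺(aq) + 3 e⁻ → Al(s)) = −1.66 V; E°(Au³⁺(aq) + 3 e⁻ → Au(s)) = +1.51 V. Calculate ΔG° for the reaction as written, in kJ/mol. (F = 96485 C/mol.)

In the reaction as written Au³⁺(aq) is reduced, so the Au³⁺/Au couple is the cathode and Al³⁺/Al is the anode.
E°cell = +1.51 − (−1.66) = +3.17 V; balancing electrons gives n = 3.
ΔG° = −nFE°cell = −(3)(96485)(+3.17) J/mol = −918 kJ/mol.

−918 kJ/mol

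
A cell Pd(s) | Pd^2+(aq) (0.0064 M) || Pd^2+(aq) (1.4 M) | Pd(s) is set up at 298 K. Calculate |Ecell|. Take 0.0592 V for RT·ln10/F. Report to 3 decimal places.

For a concentration cell E°cell = 0, since both electrodes use the same couple.
The compartment with the higher Pd^2+(aq) concentration (1.4 M) acts as the cathode; ions are reduced there and produced at the dilute (0.0064 M) anode.
With n = 2, Ecell = −(0.0592/2)·log([dilute]/[conc]) = −(0.0592/2)·log(0.0064/1.4) = +0.069 V.

0.069 V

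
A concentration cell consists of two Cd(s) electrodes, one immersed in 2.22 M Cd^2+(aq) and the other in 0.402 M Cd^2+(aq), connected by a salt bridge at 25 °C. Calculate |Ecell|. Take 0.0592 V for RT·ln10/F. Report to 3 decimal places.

For a concentration cell E°cell = 0, since both electrodes use the same couple.
The compartment with the higher Cd^2+(aq) concentration (2.22 M) acts as the cathode; ions are reduced there and produced at the dilute (0.402 M) anode.
With n = 2, Ecell = −(0.0592/2)·log([dilute]/[conc]) = −(0.0592/2)·log(0.402/2.22) = +0.022 V.

0.022 V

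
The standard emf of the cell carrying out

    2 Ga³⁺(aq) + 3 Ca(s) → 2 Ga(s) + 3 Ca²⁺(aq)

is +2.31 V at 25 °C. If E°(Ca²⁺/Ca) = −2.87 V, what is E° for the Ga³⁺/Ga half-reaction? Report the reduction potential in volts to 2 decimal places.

In the reaction as written the Ga³⁺/Ga couple is reduced (cathode) and Ca²⁺/Ca is oxidized (anode), so E°cell = E°(Ga³⁺/Ga) − E°(Ca²⁺/Ca).
E°(Ga³⁺/Ga) = E°cell + E°(anode) = +2.31 + (−2.87) = −0.56 V.

−0.56 V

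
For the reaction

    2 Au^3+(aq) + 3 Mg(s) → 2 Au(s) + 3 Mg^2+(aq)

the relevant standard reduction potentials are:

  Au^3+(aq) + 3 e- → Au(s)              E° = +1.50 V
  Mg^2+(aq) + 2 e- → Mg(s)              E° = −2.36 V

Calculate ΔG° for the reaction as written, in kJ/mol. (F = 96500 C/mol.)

−2235 kJ/mol

In the reaction as written Au^3+(aq) is reduced, so the Au³⁺/Au couple is the cathode and Mg²⁺/Mg is the anode.
E°cell = +1.50 − (−2.36) = +3.86 V; balancing electrons gives n = 6.
ΔG° = −nFE°cell = −(6)(96500)(+3.86) J/mol = −2235 kJ/mol.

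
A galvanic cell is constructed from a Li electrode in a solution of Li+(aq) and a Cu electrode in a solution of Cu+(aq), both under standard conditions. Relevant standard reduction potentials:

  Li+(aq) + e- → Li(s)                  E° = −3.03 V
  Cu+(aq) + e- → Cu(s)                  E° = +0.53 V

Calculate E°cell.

The Cu⁺/Cu couple has the higher E°, so Cu ion is reduced (cathode) and Li is oxidized (anode).
E°cell = E°(cathode) − E°(anode) = +0.53 − (−3.03) = +3.56 V.

+3.56 V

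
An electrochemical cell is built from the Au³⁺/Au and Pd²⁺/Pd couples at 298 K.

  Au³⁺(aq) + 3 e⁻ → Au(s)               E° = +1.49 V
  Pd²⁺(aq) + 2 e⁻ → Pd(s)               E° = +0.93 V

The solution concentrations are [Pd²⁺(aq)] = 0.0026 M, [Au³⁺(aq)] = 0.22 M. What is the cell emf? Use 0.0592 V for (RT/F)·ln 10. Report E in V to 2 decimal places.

Au³⁺/Au is reduced (cathode, E° = +1.49 V) and Pd²⁺/Pd is oxidized (anode).
The standard potential is +1.49 − (+0.93) = +0.56 V and the balanced reaction transfers n = 6 electrons.
Balancing gives 2 Au³⁺(aq) + 3 Pd(s) → 2 Au(s) + 3 Pd²⁺(aq); hence Q = [Pd²⁺(aq)]^3 / [Au³⁺(aq)]^2 = 3.63×10^−7 (log Q = −6.440).
By the Nernst equation, E = +0.56 − (0.0592/6)·(−6.440) = +0.62 V.

+0.62 V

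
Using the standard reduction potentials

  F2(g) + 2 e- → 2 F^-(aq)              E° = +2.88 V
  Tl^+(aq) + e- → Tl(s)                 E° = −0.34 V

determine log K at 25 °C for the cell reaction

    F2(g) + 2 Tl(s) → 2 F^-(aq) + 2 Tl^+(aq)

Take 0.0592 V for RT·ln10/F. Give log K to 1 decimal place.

The F₂/F⁻ couple is reduced (cathode); E°cell = +2.88 − (−0.34) = +3.22 V with n = 2.
At equilibrium E = 0, so log K = nE°cell / 0.0592 = (2)(+3.22) / 0.0592 = 108.8.

log K = 108.8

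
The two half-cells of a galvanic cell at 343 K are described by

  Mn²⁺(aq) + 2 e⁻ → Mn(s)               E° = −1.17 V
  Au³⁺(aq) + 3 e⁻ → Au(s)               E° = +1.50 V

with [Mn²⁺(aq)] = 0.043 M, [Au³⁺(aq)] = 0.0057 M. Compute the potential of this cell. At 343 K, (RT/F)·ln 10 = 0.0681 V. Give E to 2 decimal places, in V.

+2.67 V

Au³⁺/Au is reduced (cathode, E° = +1.50 V) and Mn²⁺/Mn is oxidized (anode).
E°cell = E°cat − E°an = +1.50 − (−1.17) = +2.67 V; n = 6.
The balanced reaction is 2 Au³⁺(aq) + 3 Mn(s) → 2 Au(s) + 3 Mn²⁺(aq), so Q = [Mn²⁺(aq)]^3 / [Au³⁺(aq)]^2 = 2.45 and log Q = 0.389.
By the Nernst equation, E = +2.67 − (0.0681/6)·(0.389) = +2.67 V.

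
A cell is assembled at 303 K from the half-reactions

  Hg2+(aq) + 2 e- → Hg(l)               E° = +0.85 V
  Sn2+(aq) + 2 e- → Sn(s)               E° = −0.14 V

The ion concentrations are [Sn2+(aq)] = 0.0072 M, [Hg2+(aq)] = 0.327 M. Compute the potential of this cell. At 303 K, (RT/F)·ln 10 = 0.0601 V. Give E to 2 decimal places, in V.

Hg²⁺/Hg is reduced (cathode, E° = +0.85 V) and Sn²⁺/Sn is oxidized (anode).
The standard potential is +0.85 − (−0.14) = +0.99 V and the balanced reaction transfers n = 2 electrons.
The balanced reaction is Hg2+(aq) + Sn(s) → Hg(l) + Sn2+(aq), so Q = [Sn2+(aq)] / [Hg2+(aq)] = 0.022 and log Q = −1.657.
By the Nernst equation, E = +0.99 − (0.0601/2)·(−1.657) = +1.04 V.

+1.04 V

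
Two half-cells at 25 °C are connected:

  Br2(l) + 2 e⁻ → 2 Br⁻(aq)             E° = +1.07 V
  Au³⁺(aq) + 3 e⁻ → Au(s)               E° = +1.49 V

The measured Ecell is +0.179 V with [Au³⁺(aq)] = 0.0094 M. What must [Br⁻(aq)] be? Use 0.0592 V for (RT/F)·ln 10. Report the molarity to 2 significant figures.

Au³⁺/Au is the cathode (higher E°); E°cell = +1.49 − (+1.07) = +0.42 V with n = 6.
Since E = E° − (0.0592/n)·log Q, log Q = n(E° − E)/0.0592 = 24.426.
The balanced reaction is 2 Au³⁺(aq) + 6 Br⁻(aq) → 2 Au(s) + 3 Br2(l), so Q = 1 / ([Au³⁺(aq)]^2·[Br⁻(aq)]^6).
Solving for the unknown gives log [Br⁻(aq)] = −3.395, so [Br⁻(aq)] ≈ 0.00040 M.

0.00040 M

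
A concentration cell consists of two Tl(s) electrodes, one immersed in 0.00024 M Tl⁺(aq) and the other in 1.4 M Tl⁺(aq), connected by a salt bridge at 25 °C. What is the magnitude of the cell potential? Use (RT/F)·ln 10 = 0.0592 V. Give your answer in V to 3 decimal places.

For a concentration cell E°cell = 0, since both electrodes use the same couple.
The compartment with the higher Tl⁺(aq) concentration (1.4 M) acts as the cathode; ions are reduced there and produced at the dilute (0.00024 M) anode.
With n = 1, Ecell = −(0.0592/1)·log([dilute]/[conc]) = −(0.0592/1)·log(0.00024/1.4) = +0.223 V.

0.223 V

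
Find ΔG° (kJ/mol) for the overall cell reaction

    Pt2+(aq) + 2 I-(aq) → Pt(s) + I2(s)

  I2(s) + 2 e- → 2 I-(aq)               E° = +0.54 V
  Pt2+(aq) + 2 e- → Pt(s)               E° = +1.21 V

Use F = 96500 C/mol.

−129 kJ/mol

In the reaction as written Pt2+(aq) is reduced, so the Pt²⁺/Pt couple is the cathode and I₂/I⁻ is the anode.
E°cell = +1.21 − (+0.54) = +0.67 V; balancing electrons gives n = 2.
ΔG° = −nFE°cell = −(2)(96500)(+0.67) J/mol = −129 kJ/mol.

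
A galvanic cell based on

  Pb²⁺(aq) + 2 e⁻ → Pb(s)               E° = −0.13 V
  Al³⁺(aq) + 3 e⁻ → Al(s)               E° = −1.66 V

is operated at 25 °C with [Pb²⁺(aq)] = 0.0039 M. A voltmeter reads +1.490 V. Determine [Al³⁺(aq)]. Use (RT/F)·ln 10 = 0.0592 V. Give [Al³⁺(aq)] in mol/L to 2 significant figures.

0.026 M

With Pb²⁺/Pb at the cathode and Al³⁺/Al at the anode, E°cell = −0.13 − (−1.66) = +1.53 V (n = 6).
Since E = E° − (0.0592/n)·log Q, log Q = n(E° − E)/0.0592 = 4.054.
The balanced reaction is 3 Pb²⁺(aq) + 2 Al(s) → 3 Pb(s) + 2 Al³⁺(aq), so Q = [Al³⁺(aq)]^2 / [Pb²⁺(aq)]^3.
Solving for the unknown gives log [Al³⁺(aq)] = −1.586, so [Al³⁺(aq)] ≈ 0.026 M.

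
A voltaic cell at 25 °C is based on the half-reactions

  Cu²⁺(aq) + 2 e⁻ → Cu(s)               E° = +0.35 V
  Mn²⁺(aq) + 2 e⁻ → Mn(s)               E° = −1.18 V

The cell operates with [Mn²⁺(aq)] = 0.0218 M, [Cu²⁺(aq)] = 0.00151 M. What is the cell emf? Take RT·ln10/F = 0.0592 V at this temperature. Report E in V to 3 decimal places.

+1.496 V

The Cu²⁺/Cu couple has the more positive E°, so it is the cathode; Mn²⁺/Mn is the anode.
The standard potential is +0.35 − (−1.18) = +1.53 V and the balanced reaction transfers n = 2 electrons.
The balanced reaction is Cu²⁺(aq) + Mn(s) → Cu(s) + Mn²⁺(aq), so Q = [Mn²⁺(aq)] / [Cu²⁺(aq)] = 14.4 and log Q = 1.159.
E = E° − (0.0592/n)·log Q = +1.53 − (0.0592/2)(1.159) = +1.496 V.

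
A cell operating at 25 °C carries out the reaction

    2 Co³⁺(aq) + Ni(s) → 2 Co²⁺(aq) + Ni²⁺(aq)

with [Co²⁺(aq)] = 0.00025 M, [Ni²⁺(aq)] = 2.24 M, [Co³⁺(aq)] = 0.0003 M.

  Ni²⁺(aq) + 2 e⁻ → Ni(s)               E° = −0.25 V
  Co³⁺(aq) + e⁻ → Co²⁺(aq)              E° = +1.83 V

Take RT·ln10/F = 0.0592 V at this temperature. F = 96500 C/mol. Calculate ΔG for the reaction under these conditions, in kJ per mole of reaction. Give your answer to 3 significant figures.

With Co³⁺/Co²⁺ reduced at the cathode, E°cell = +1.83 − (−0.25) = +2.08 V and n = 2.
The reaction quotient is ([Co²⁺(aq)]^2·[Ni²⁺(aq)]) / [Co³⁺(aq)]^2 = 1.56; by Nernst, E = +2.08 − (0.0592/2)(0.192) = +2.0743 V.
Then ΔG = −nFE = −2 × 96500 × +2.0743 J/mol = −400 kJ/mol.

−400 kJ/mol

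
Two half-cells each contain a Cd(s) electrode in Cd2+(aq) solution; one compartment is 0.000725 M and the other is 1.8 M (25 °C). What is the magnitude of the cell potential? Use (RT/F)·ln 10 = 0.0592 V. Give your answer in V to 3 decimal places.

0.100 V

For a concentration cell E°cell = 0, since both electrodes use the same couple.
The compartment with the higher Cd2+(aq) concentration (1.8 M) acts as the cathode; ions are reduced there and produced at the dilute (0.000725 M) anode.
With n = 2, Ecell = −(0.0592/2)·log([dilute]/[conc]) = −(0.0592/2)·log(0.000725/1.8) = +0.100 V.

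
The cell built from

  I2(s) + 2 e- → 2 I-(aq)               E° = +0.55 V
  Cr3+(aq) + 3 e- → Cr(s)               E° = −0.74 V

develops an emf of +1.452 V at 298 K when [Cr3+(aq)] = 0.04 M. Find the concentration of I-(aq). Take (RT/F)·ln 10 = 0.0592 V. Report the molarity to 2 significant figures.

With I₂/I⁻ at the cathode and Cr³⁺/Cr at the anode, E°cell = +0.55 − (−0.74) = +1.29 V (n = 6).
From the Nernst equation, log Q = n(E° − E)/0.0592 = 6·(+1.29 − (+1.452))/0.0592 = −16.419.
For 3 I2(s) + 2 Cr(s) → 6 I-(aq) + 2 Cr3+(aq), the reaction quotient is Q = [I-(aq)]^6·[Cr3+(aq)]^2.
Isolating [I-(aq)] in Q = 10^{−16.419} yields log [I-(aq)] = −2.271, i.e. 0.0054 M.

0.0054 M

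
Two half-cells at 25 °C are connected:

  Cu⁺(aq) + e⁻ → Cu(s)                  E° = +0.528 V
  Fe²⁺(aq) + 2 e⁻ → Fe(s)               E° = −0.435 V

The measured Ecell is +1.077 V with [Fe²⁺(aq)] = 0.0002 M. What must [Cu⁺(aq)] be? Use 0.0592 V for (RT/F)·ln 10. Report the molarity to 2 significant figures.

The Cu⁺/Cu couple has the larger reduction potential, so it is the cathode: E°cell = +0.528 − (−0.435) = +0.963 V and n = 2.
Since E = E° − (0.0592/n)·log Q, log Q = n(E° − E)/0.0592 = −3.851.
The balanced reaction is 2 Cu⁺(aq) + Fe(s) → 2 Cu(s) + Fe²⁺(aq), so Q = [Fe²⁺(aq)] / [Cu⁺(aq)]^2.
Substituting the known concentrations and solving, log [Cu⁺(aq)] = 0.076 and [Cu⁺(aq)] = 1.2 M.

1.2 M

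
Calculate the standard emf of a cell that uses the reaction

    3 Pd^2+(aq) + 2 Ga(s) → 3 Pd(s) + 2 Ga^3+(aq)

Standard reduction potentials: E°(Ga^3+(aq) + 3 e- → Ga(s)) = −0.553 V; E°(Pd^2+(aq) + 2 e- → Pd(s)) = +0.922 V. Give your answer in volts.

+1.475 V

Pd^2+(aq) gains electrons, so the Pd²⁺/Pd couple is the cathode; the Ga³⁺/Ga couple is the anode.
E°cell = E°(cathode) − E°(anode) = +0.922 − (−0.553) = +1.475 V.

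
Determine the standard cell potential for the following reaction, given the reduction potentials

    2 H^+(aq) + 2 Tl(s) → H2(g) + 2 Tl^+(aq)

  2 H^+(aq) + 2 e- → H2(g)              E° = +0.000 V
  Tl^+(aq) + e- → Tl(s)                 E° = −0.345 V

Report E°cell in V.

+0.345 V

In the reaction as written, H^+(aq) is reduced (cathode) and Tl^+(aq) is produced by oxidation at the anode.
E°cell = E°(cathode) − E°(anode) = +0.000 − (−0.345) = +0.345 V.
The positive value indicates the reaction is spontaneous as written.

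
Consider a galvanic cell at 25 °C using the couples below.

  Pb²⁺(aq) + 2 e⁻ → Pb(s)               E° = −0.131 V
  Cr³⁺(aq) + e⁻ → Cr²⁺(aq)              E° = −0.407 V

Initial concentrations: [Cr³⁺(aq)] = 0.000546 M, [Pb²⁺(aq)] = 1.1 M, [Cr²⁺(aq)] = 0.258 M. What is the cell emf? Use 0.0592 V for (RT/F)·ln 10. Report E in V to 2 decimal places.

+0.44 V

Since E°(Pb²⁺/Pb) > E°(Cr³⁺/Cr²⁺), Pb²⁺/Pb serves as the cathode.
E°cell = −0.131 − (−0.407) = +0.276 V, with n = 2 electrons transferred.
Balancing gives Pb²⁺(aq) + 2 Cr²⁺(aq) → Pb(s) + 2 Cr³⁺(aq); hence Q = [Cr³⁺(aq)]^2 / ([Pb²⁺(aq)]·[Cr²⁺(aq)]^2) = 4.07×10^−6 (log Q = −5.390).
By the Nernst equation, E = +0.276 − (0.0592/2)·(−5.390) = +0.44 V.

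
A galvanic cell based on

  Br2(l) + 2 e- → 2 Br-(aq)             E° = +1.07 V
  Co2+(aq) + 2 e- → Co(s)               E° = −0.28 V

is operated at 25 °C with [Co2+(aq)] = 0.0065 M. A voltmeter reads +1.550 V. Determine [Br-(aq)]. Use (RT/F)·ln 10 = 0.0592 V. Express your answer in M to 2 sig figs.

0.0052 M

With Br₂/Br⁻ at the cathode and Co²⁺/Co at the anode, E°cell = +1.07 − (−0.28) = +1.35 V (n = 2).
Rearranging E = E° − (0.0592/n)·log Q gives log Q = 2(+1.35 − (+1.550))/0.0592 = −6.757.
For Br2(l) + Co(s) → 2 Br-(aq) + Co2+(aq), the reaction quotient is Q = [Br-(aq)]^2·[Co2+(aq)].
Solving for the unknown gives log [Br-(aq)] = −2.285, so [Br-(aq)] ≈ 0.0052 M.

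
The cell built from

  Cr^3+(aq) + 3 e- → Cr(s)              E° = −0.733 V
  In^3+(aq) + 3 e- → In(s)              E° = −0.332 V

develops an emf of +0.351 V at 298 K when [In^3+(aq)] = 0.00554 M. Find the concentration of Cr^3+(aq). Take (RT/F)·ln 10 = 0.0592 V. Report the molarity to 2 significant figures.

With In³⁺/In at the cathode and Cr³⁺/Cr at the anode, E°cell = −0.332 − (−0.733) = +0.401 V (n = 3).
Rearranging E = E° − (0.0592/n)·log Q gives log Q = 3(+0.401 − (+0.351))/0.0592 = 2.534.
For In^3+(aq) + Cr(s) → In(s) + Cr^3+(aq), the reaction quotient is Q = [Cr^3+(aq)] / [In^3+(aq)].
Solving for the unknown gives log [Cr^3+(aq)] = 0.278, so [Cr^3+(aq)] ≈ 1.9 M.

1.9 M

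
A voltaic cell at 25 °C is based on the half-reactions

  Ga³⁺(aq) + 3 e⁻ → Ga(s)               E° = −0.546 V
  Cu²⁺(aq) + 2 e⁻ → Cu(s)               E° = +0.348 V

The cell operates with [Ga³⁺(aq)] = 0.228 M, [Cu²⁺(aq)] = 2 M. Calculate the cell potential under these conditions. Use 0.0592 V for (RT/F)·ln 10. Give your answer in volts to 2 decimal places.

+0.92 V

Since E°(Cu²⁺/Cu) > E°(Ga³⁺/Ga), Cu²⁺/Cu serves as the cathode.
E°cell = +0.348 − (−0.546) = +0.894 V, with n = 6 electrons transferred.
Balancing gives 3 Cu²⁺(aq) + 2 Ga(s) → 3 Cu(s) + 2 Ga³⁺(aq); hence Q = [Ga³⁺(aq)]^2 / [Cu²⁺(aq)]^3 = 0.0065 (log Q = −2.187).
E = E° − (0.0592/n)·log Q = +0.894 − (0.0592/6)(−2.187) = +0.92 V.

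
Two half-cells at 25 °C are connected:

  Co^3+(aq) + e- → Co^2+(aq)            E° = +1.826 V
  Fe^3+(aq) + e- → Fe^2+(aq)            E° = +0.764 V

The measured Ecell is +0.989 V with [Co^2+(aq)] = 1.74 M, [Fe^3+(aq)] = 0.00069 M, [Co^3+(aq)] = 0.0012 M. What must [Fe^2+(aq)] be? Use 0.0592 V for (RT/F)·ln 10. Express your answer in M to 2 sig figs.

With Co³⁺/Co²⁺ at the cathode and Fe³⁺/Fe²⁺ at the anode, E°cell = +1.826 − (+0.764) = +1.062 V (n = 1).
Since E = E° − (0.0592/n)·log Q, log Q = n(E° − E)/0.0592 = 1.233.
The balanced reaction is Co^3+(aq) + Fe^2+(aq) → Co^2+(aq) + Fe^3+(aq), so Q = ([Co^2+(aq)]·[Fe^3+(aq)]) / ([Co^3+(aq)]·[Fe^2+(aq)]).
Solving for the unknown gives log [Fe^2+(aq)] = −1.233, so [Fe^2+(aq)] ≈ 0.058 M.

0.058 M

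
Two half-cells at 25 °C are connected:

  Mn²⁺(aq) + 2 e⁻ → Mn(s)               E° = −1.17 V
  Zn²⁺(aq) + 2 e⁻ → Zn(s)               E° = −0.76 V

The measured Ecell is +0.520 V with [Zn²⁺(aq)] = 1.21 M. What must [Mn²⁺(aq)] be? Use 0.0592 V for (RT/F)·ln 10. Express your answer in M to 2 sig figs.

0.00023 M

The Zn²⁺/Zn couple has the larger reduction potential, so it is the cathode: E°cell = −0.76 − (−1.17) = +0.41 V and n = 2.
Rearranging E = E° − (0.0592/n)·log Q gives log Q = 2(+0.41 − (+0.520))/0.0592 = −3.716.
The balanced reaction is Zn²⁺(aq) + Mn(s) → Zn(s) + Mn²⁺(aq), so Q = [Mn²⁺(aq)] / [Zn²⁺(aq)].
Substituting the known concentrations and solving, log [Mn²⁺(aq)] = −3.633 and [Mn²⁺(aq)] = 0.00023 M.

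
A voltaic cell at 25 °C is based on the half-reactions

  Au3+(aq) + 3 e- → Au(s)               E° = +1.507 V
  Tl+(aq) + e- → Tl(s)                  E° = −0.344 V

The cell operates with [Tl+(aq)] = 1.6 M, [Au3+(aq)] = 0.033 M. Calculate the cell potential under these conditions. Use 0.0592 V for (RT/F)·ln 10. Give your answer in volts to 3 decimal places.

Since E°(Au³⁺/Au) > E°(Tl⁺/Tl), Au³⁺/Au serves as the cathode.
The standard potential is +1.507 − (−0.344) = +1.851 V and the balanced reaction transfers n = 3 electrons.
Balancing gives Au3+(aq) + 3 Tl(s) → Au(s) + 3 Tl+(aq); hence Q = [Tl+(aq)]^3 / [Au3+(aq)] = 124 (log Q = 2.094).
By the Nernst equation, E = +1.851 − (0.0592/3)·(2.094) = +1.810 V.

+1.810 V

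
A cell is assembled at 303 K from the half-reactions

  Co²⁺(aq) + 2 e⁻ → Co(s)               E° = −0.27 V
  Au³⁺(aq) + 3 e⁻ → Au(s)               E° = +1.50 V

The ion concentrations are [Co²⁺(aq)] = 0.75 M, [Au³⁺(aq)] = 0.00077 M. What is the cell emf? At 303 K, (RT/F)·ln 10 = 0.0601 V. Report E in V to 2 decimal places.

+1.71 V

The Au³⁺/Au couple has the more positive E°, so it is the cathode; Co²⁺/Co is the anode.
E°cell = E°cat − E°an = +1.50 − (−0.27) = +1.77 V; n = 6.
The balanced reaction is 2 Au³⁺(aq) + 3 Co(s) → 2 Au(s) + 3 Co²⁺(aq), so Q = [Co²⁺(aq)]^3 / [Au³⁺(aq)]^2 = 7.12×10^5 and log Q = 5.852.
Applying E = E° − (RT ln10/nF)·log Q gives +1.77 − (0.0601/6)(5.852) = +1.71 V.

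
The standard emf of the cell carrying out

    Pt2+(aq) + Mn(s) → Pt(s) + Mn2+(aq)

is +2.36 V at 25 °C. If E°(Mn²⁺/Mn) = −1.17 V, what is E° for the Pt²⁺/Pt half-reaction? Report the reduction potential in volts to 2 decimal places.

+1.19 V

In the reaction as written the Pt²⁺/Pt couple is reduced (cathode) and Mn²⁺/Mn is oxidized (anode), so E°cell = E°(Pt²⁺/Pt) − E°(Mn²⁺/Mn).
E°(Pt²⁺/Pt) = E°cell + E°(anode) = +2.36 + (−1.17) = +1.19 V.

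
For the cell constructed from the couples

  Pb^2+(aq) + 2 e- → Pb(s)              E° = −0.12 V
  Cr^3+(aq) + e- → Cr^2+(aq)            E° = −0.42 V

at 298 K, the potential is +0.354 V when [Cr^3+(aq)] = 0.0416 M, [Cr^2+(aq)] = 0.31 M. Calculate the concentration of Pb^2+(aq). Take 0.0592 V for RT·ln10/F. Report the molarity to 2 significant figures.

The Pb²⁺/Pb couple has the larger reduction potential, so it is the cathode: E°cell = −0.12 − (−0.42) = +0.30 V and n = 2.
Rearranging E = E° − (0.0592/n)·log Q gives log Q = 2(+0.30 − (+0.354))/0.0592 = −1.824.
Balancing electrons gives Pb^2+(aq) + 2 Cr^2+(aq) → Pb(s) + 2 Cr^3+(aq); thus Q = [Cr^3+(aq)]^2 / ([Pb^2+(aq)]·[Cr^2+(aq)]^2).
Isolating [Pb^2+(aq)] in Q = 10^{−1.824} yields log [Pb^2+(aq)] = 0.079, i.e. 1.2 M.

1.2 M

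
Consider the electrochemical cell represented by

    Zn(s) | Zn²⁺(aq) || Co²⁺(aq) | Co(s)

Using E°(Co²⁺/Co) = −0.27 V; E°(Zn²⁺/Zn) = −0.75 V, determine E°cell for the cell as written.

+0.48 V

By convention the left-hand electrode in cell notation is the anode (oxidation) and the right-hand electrode is the cathode (reduction).
E°cell = E°(right) − E°(left) = −0.27 − (−0.75) = +0.48 V.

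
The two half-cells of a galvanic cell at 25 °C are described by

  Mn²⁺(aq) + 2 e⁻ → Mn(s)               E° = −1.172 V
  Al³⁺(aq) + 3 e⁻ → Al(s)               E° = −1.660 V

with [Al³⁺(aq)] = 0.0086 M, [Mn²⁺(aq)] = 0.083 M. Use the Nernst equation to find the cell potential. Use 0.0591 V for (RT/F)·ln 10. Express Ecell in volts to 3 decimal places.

+0.497 V

Mn²⁺/Mn is reduced (cathode, E° = −1.172 V) and Al³⁺/Al is oxidized (anode).
E°cell = −1.172 − (−1.660) = +0.488 V, with n = 6 electrons transferred.
For the overall reaction 3 Mn²⁺(aq) + 2 Al(s) → 3 Mn(s) + 2 Al³⁺(aq), Q = [Al³⁺(aq)]^2 / [Mn²⁺(aq)]^3 = 0.129, giving log Q = −0.888.
By the Nernst equation, E = +0.488 − (0.0591/6)·(−0.888) = +0.497 V.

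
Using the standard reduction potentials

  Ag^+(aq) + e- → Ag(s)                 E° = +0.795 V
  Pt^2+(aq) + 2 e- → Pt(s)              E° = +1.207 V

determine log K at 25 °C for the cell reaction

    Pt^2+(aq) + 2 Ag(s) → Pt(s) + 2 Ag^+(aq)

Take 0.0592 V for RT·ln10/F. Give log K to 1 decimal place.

log K = 13.9

The Pt²⁺/Pt couple is reduced (cathode); E°cell = +1.207 − (+0.795) = +0.412 V with n = 2.
At equilibrium E = 0, so log K = nE°cell / 0.0592 = (2)(+0.412) / 0.0592 = 13.9.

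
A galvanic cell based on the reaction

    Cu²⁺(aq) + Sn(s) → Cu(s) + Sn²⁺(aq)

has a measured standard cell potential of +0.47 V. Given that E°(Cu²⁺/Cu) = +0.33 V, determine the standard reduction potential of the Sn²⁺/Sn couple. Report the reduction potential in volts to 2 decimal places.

−0.14 V

In the reaction as written the Cu²⁺/Cu couple is reduced (cathode) and Sn²⁺/Sn is oxidized (anode), so E°cell = E°(Cu²⁺/Cu) − E°(Sn²⁺/Sn).
E°(Sn²⁺/Sn) = E°(cathode) − E°cell = +0.33 − (+0.47) = −0.14 V.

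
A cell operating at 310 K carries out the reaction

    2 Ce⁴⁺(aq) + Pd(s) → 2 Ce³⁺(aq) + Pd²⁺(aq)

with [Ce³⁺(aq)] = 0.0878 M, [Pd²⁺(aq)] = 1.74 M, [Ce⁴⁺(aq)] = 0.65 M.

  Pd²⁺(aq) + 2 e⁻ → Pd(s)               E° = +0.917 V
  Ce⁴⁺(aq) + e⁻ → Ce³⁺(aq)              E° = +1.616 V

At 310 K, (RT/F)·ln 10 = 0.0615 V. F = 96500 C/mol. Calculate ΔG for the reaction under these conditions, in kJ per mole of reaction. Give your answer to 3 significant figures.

−144 kJ/mol

E°cell = +1.616 − (+0.917) = +0.699 V; the balanced reaction transfers n = 2 electrons.
The reaction quotient is ([Ce³⁺(aq)]^2·[Pd²⁺(aq)]) / [Ce⁴⁺(aq)]^2 = 0.0317; by Nernst, E = +0.699 − (0.0615/2)(−1.498) = +0.7451 V.
ΔG = −nFE = −(2)(96500)(+0.7451) J/mol = −144 kJ/mol.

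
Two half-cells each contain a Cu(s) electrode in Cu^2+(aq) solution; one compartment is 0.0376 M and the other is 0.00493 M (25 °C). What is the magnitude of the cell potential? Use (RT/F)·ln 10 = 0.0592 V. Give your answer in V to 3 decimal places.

For a concentration cell E°cell = 0, since both electrodes use the same couple.
The compartment with the higher Cu^2+(aq) concentration (0.0376 M) acts as the cathode; ions are reduced there and produced at the dilute (0.00493 M) anode.
With n = 2, Ecell = −(0.0592/2)·log([dilute]/[conc]) = −(0.0592/2)·log(0.00493/0.0376) = +0.026 V.

0.026 V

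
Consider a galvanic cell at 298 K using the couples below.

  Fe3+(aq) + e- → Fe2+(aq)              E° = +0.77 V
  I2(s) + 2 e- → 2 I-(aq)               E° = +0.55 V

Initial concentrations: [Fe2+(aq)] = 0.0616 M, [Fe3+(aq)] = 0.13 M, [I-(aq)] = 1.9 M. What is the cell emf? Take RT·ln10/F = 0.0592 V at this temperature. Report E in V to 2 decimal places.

The Fe³⁺/Fe²⁺ couple has the more positive E°, so it is the cathode; I₂/I⁻ is the anode.
The standard potential is +0.77 − (+0.55) = +0.22 V and the balanced reaction transfers n = 2 electrons.
Balancing gives 2 Fe3+(aq) + 2 I-(aq) → 2 Fe2+(aq) + I2(s); hence Q = [Fe2+(aq)]^2 / ([Fe3+(aq)]^2·[I-(aq)]^2) = 0.0622 (log Q = −1.206).
Applying E = E° − (RT ln10/nF)·log Q gives +0.22 − (0.0592/2)(−1.206) = +0.26 V.

+0.26 V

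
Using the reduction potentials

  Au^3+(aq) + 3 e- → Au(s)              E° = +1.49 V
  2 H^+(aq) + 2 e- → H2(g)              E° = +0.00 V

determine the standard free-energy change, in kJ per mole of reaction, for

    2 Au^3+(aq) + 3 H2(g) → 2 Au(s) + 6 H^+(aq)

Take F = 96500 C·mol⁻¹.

In the reaction as written Au^3+(aq) is reduced, so the Au³⁺/Au couple is the cathode and 2H⁺/H₂ is the anode.
E°cell = +1.49 − (+0.00) = +1.49 V; balancing electrons gives n = 6.
ΔG° = −nFE°cell = −(6)(96500)(+1.49) J/mol = −863 kJ/mol.

−863 kJ/mol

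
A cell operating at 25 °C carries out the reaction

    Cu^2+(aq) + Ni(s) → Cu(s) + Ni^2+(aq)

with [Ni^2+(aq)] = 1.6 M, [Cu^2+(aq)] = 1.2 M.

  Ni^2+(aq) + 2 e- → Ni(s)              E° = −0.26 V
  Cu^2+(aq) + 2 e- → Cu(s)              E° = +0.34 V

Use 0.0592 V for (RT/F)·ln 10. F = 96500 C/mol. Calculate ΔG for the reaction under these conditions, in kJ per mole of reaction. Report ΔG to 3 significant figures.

The standard cell potential is +0.34 − (−0.26) = +0.60 V, with n = 2 electrons in the balanced equation.
Here Q = [Ni^2+(aq)] / [Cu^2+(aq)] = 1.33 (log Q = 0.125), giving E = +0.60 − (0.0592/2)·(0.125) = +0.5963 V.
Finally ΔG = −nFE = −(2)(96500 C/mol)(+0.5963 V) = −115 kJ/mol.

−115 kJ/mol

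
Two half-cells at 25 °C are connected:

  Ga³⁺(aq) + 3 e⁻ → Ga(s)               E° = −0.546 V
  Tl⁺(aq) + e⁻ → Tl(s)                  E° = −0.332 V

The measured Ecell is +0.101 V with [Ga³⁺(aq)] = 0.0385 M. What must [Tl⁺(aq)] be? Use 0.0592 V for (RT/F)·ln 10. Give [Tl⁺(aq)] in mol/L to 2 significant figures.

Tl⁺/Tl is the cathode (higher E°); E°cell = −0.332 − (−0.546) = +0.214 V with n = 3.
From the Nernst equation, log Q = n(E° − E)/0.0592 = 3·(+0.214 − (+0.101))/0.0592 = 5.726.
Balancing electrons gives 3 Tl⁺(aq) + Ga(s) → 3 Tl(s) + Ga³⁺(aq); thus Q = [Ga³⁺(aq)] / [Tl⁺(aq)]^3.
Isolating [Tl⁺(aq)] in Q = 10^{5.726} yields log [Tl⁺(aq)] = −2.380, i.e. 0.0042 M.

0.0042 M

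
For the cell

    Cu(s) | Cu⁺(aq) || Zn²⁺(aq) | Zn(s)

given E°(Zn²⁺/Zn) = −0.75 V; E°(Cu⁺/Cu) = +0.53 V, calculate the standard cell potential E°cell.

By convention the left-hand electrode in cell notation is the anode (oxidation) and the right-hand electrode is the cathode (reduction).
E°cell = E°(right) − E°(left) = −0.75 − (+0.53) = −1.28 V.
The negative sign shows that, as written, the cell would require an external voltage to drive the reaction.

−1.28 V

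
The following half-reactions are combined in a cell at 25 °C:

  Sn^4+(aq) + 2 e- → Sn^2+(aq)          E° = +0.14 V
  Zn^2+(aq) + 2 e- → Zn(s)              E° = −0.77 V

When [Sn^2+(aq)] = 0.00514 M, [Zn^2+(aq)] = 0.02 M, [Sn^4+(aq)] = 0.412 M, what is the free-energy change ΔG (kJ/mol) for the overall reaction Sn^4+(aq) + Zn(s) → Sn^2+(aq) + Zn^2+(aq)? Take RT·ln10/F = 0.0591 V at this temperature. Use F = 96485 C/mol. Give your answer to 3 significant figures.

−196 kJ/mol

With Sn⁴⁺/Sn²⁺ reduced at the cathode, E°cell = +0.14 − (−0.77) = +0.91 V and n = 2.
The reaction quotient is ([Sn^2+(aq)]·[Zn^2+(aq)]) / [Sn^4+(aq)] = 0.00025; by Nernst, E = +0.91 − (0.0591/2)(−3.603) = +1.0165 V.
Finally ΔG = −nFE = −(2)(96485 C/mol)(+1.0165 V) = −196 kJ/mol.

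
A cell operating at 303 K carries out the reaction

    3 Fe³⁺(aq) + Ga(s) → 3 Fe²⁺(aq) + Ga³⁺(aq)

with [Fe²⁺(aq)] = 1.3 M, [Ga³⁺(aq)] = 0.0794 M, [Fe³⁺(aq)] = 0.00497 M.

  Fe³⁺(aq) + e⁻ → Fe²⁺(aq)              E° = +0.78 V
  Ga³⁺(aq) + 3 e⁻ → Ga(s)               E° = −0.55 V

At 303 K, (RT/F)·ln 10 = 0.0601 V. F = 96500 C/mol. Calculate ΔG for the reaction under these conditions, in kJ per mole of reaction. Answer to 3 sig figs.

E°cell = +0.78 − (−0.55) = +1.33 V; the balanced reaction transfers n = 3 electrons.
The reaction quotient is ([Fe²⁺(aq)]^3·[Ga³⁺(aq)]) / [Fe³⁺(aq)]^3 = 1.42×10^6; by Nernst, E = +1.33 − (0.0601/3)(6.153) = +1.2067 V.
Finally ΔG = −nFE = −(3)(96500 C/mol)(+1.2067 V) = −349 kJ/mol.

−349 kJ/mol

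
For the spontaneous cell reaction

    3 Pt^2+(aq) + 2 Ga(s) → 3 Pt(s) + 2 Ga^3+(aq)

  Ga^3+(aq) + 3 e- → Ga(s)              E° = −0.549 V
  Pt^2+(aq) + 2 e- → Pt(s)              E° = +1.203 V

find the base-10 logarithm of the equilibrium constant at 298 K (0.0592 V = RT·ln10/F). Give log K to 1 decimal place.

log K = 177.6

The Pt²⁺/Pt couple is reduced (cathode); E°cell = +1.203 − (−0.549) = +1.752 V with n = 6.
At equilibrium E = 0, so log K = nE°cell / 0.0592 = (6)(+1.752) / 0.0592 = 177.6.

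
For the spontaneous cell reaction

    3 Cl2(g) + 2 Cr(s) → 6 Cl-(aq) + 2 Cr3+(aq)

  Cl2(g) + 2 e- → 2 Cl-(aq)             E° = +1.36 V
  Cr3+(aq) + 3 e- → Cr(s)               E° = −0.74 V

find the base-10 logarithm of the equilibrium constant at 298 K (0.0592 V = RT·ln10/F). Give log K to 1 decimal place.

The Cl₂/Cl⁻ couple is reduced (cathode); E°cell = +1.36 − (−0.74) = +2.10 V with n = 6.
At equilibrium E = 0, so log K = nE°cell / 0.0592 = (6)(+2.10) / 0.0592 = 212.8.

log K = 212.8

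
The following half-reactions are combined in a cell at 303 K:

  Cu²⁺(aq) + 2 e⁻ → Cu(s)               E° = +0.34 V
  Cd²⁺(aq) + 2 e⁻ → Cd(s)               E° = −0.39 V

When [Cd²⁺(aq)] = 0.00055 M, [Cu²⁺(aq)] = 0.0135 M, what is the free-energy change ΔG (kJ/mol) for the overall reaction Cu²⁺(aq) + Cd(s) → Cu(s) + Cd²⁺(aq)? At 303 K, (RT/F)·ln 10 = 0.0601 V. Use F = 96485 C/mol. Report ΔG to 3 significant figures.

The standard cell potential is +0.34 − (−0.39) = +0.73 V, with n = 2 electrons in the balanced equation.
Q = [Cd²⁺(aq)] / [Cu²⁺(aq)] = 0.0407, so log Q = −1.390 and E = +0.73 − (0.0601/2)(−1.390) = +0.7718 V.
Finally ΔG = −nFE = −(2)(96485 C/mol)(+0.7718 V) = −149 kJ/mol.

−149 kJ/mol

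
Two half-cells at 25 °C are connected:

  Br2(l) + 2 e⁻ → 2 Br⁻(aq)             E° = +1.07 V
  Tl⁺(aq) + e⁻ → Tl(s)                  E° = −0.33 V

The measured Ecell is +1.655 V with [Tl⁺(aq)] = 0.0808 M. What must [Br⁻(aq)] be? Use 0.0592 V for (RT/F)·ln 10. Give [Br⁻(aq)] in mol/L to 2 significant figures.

The Br₂/Br⁻ couple has the larger reduction potential, so it is the cathode: E°cell = +1.07 − (−0.33) = +1.40 V and n = 2.
Since E = E° − (0.0592/n)·log Q, log Q = n(E° − E)/0.0592 = −8.615.
For Br2(l) + 2 Tl(s) → 2 Br⁻(aq) + 2 Tl⁺(aq), the reaction quotient is Q = [Br⁻(aq)]^2·[Tl⁺(aq)]^2.
Substituting the known concentrations and solving, log [Br⁻(aq)] = −3.215 and [Br⁻(aq)] = 0.00061 M.

0.00061 M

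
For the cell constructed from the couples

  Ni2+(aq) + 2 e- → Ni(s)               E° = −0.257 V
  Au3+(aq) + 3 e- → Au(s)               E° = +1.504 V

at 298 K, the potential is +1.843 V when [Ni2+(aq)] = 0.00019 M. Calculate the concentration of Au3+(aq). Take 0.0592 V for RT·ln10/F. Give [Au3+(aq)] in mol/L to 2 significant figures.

With Au³⁺/Au at the cathode and Ni²⁺/Ni at the anode, E°cell = +1.504 − (−0.257) = +1.761 V (n = 6).
From the Nernst equation, log Q = n(E° − E)/0.0592 = 6·(+1.761 − (+1.843))/0.0592 = −8.311.
Balancing electrons gives 2 Au3+(aq) + 3 Ni(s) → 2 Au(s) + 3 Ni2+(aq); thus Q = [Ni2+(aq)]^3 / [Au3+(aq)]^2.
Solving for the unknown gives log [Au3+(aq)] = −1.426, so [Au3+(aq)] ≈ 0.037 M.

0.037 M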